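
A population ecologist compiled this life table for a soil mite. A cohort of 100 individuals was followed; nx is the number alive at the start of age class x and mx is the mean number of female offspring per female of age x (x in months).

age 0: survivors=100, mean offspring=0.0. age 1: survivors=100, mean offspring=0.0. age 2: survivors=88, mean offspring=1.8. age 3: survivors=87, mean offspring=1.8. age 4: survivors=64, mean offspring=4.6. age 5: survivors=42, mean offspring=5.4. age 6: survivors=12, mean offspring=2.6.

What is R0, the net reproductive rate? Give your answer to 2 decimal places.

8.67

lx = nx/n0 = nx/100: 1, 1, 0.88, 0.87, 0.64, 0.42, 0.12
lx·mx by age: 0, 0, 1.584, 1.566, 2.944, 2.268, 0.312
R0 = Σ lx·mx = 8.674 → 8.67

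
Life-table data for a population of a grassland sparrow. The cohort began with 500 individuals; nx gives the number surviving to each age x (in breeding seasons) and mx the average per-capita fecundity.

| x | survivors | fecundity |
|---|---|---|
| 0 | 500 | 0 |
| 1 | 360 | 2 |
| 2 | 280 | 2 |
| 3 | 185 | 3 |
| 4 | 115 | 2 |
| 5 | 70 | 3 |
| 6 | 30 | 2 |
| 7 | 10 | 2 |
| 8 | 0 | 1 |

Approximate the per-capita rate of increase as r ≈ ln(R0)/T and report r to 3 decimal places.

lx = nx/n0 = nx/500: 1, 0.72, 0.56, 0.37, 0.23, 0.14, 0.06, 0.02, 0
R0 = Σ lx·mx = 0 + 1.44 + 1.12 + 1.11 + 0.46 + 0.42 + 0.12 + 0.04 + 0 = 4.71
Σ x·lx·mx = 11.95; T = 11.95/4.71 = 2.53715…
r ≈ ln(R0)/T = ln(4.71)/2.53715… = 0.6108… → 0.611

0.611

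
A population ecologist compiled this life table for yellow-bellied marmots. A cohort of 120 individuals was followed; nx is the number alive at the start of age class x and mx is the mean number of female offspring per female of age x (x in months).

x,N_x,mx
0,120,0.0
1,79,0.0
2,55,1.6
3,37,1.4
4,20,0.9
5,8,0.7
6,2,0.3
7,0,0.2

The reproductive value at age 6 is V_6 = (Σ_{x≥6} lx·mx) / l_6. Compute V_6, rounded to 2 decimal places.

0.30

lx = nx/n0 = nx/120: 1, 0.65833…, 0.45833…, 0.30833…, 0.16667…, 0.06667…, 0.01667…, 0
lx·mx for x ≥ 6: 0.005…, 0 → sum = 0.005…
V_6 = 0.005… / l_6 = 0.005… / 0.016667… = 0.3 → 0.30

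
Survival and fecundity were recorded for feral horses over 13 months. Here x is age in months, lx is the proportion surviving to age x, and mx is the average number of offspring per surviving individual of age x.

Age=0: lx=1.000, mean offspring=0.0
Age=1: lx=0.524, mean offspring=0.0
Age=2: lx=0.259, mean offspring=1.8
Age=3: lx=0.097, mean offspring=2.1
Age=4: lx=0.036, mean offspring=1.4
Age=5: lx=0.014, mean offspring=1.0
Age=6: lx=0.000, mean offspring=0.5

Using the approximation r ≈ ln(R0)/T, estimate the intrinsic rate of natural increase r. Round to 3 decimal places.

R0 = Σ lx·mx = 0 + 0 + 0.4662 + 0.2037 + 0.0504 + 0.014 + 0 = 0.7343
Σ x·lx·mx = 1.8151; T = 1.8151/0.7343 = 2.47188…
r ≈ ln(R0)/T = ln(0.7343)/2.47188… = -0.12494… → -0.125

-0.125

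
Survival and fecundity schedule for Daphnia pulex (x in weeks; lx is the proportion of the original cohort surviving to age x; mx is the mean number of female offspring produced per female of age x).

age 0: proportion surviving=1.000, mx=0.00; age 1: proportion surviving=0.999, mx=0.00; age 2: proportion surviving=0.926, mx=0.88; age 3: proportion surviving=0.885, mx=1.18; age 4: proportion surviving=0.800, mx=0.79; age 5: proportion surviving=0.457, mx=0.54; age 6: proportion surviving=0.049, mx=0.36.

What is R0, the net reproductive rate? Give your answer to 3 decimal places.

lx·mx by age: 0, 0, 0.81488, 1.0443, 0.632, 0.24678, 0.01764
R0 = Σ lx·mx = 2.7556 → 2.756

2.756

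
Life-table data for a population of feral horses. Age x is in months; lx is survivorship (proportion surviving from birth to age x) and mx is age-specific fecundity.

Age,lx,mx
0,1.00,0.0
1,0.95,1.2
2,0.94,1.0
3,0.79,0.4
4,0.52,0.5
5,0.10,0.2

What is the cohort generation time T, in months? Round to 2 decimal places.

1.91

lx·mx: 0, 1.14, 0.94, 0.316, 0.26, 0.02 → R0 = 2.676
x·lx·mx: 0, 1.14, 1.88, 0.948, 1.04, 0.1 → Σ = 5.108
T = 5.108 / 2.676 = 1.908819… → 1.91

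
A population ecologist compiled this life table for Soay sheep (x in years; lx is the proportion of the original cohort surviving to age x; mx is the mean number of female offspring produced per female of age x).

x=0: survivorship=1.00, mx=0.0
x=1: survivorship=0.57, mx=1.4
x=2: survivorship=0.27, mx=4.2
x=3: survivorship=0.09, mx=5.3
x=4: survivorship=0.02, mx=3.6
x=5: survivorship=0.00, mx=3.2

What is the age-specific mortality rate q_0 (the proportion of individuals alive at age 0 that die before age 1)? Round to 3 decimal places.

q_0 = (l_0 − l_1) / l_0 = (1 − 0.57) / 1
     = 0.43 / 1 = 0.43 → 0.430

0.430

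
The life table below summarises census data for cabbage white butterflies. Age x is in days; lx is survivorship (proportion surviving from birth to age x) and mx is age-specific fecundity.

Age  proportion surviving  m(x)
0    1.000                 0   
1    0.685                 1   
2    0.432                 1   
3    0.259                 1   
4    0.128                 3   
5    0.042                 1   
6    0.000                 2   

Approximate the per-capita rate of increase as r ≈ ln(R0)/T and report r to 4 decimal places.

R0 = Σ lx·mx = 0 + 0.685 + 0.432 + 0.259 + 0.384 + 0.042 + 0 = 1.802
Σ x·lx·mx = 4.072; T = 4.072/1.802 = 2.25971…
r ≈ ln(R0)/T = ln(1.802)/2.25971… = 0.260607… → 0.2606

0.2606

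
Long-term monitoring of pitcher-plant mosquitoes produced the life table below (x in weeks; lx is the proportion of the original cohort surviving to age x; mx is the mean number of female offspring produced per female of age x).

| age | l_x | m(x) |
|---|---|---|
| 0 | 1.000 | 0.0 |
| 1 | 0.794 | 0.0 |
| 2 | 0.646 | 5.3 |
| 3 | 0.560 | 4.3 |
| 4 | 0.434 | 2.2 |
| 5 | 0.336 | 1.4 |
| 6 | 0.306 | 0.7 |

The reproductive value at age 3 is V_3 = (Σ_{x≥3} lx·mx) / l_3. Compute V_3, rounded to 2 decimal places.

7.23

lx·mx for x ≥ 3: 2.408, 0.9548, 0.4704, 0.2142 → sum = 4.0474
V_3 = 4.0474 / l_3 = 4.0474 / 0.56 = 7.2275 → 7.23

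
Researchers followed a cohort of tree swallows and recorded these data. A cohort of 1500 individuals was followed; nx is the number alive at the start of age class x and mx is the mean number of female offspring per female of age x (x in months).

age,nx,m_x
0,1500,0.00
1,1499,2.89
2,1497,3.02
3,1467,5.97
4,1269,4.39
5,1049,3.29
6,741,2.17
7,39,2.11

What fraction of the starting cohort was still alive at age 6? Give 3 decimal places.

l_6 = n_6/n_0 = 741/1500 = 0.494 → 0.494

0.494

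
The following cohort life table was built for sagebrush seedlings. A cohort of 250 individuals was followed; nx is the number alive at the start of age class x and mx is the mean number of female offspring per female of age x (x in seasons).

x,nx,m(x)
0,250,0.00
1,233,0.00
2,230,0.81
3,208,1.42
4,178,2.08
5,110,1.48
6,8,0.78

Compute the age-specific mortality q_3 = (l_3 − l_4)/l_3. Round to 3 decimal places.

0.144

lx = nx/n0 = nx/250: 1, 0.932, 0.92, 0.832, 0.712, 0.44, 0.032
q_3 = (l_3 − l_4) / l_3 = (0.832 − 0.712) / 0.832
     = 0.12 / 0.832 = 0.144231… → 0.144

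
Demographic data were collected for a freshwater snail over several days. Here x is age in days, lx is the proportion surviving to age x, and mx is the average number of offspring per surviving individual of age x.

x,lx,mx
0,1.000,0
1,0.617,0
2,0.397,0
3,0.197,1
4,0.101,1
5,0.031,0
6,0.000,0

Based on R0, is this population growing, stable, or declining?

declining

R0 = Σ lx·mx = 0 + 0 + 0 + 0.197 + 0.101 + 0 + 0 = 0.298
R0 < 1, so the population is declining.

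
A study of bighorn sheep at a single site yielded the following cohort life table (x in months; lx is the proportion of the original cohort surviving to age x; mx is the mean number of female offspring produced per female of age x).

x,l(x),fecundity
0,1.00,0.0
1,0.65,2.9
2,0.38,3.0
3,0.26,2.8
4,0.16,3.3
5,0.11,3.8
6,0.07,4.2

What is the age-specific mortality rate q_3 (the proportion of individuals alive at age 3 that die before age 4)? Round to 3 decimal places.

q_3 = (l_3 − l_4) / l_3 = (0.26 − 0.16) / 0.26
     = 0.1 / 0.26 = 0.384615… → 0.385

0.385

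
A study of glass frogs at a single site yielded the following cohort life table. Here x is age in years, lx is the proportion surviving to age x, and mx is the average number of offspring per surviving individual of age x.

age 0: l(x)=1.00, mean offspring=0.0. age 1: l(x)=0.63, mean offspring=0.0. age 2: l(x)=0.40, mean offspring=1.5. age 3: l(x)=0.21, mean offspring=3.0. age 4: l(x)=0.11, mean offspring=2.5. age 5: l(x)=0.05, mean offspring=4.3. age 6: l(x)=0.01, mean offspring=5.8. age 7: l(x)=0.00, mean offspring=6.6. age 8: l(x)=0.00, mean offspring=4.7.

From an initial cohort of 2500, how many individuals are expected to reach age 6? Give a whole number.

25

Expected survivors = N0 · l_6 = 2500 × 0.01 = 25 → 25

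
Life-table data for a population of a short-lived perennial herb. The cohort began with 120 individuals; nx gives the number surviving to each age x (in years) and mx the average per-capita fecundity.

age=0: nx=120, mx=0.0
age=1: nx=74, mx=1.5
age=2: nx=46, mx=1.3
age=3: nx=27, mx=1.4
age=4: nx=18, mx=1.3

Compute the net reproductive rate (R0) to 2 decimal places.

1.93

lx = nx/n0 = nx/120: 1, 0.61667…, 0.38333…, 0.225, 0.15
lx·mx by age: 0, 0.925…, 0.498333…, 0.315, 0.195
R0 = Σ lx·mx = 1.933333… → 1.93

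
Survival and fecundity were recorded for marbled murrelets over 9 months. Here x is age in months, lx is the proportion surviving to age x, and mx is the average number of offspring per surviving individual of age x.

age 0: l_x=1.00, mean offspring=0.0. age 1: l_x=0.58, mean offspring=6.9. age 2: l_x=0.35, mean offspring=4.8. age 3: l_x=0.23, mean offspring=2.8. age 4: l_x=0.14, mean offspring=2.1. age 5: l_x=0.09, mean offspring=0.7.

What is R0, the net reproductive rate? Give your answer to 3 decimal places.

lx·mx by age: 0, 4.002, 1.68, 0.644, 0.294, 0.063
R0 = Σ lx·mx = 6.683 → 6.683

6.683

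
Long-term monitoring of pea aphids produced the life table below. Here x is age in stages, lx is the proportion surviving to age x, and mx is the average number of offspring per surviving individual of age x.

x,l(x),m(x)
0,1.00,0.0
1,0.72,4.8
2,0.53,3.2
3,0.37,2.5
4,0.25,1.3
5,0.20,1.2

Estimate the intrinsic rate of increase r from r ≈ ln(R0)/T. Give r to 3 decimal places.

1.037

R0 = Σ lx·mx = 0 + 3.456 + 1.696 + 0.925 + 0.325 + 0.24 = 6.642
Σ x·lx·mx = 12.123; T = 12.123/6.642 = 1.8252…
r ≈ ln(R0)/T = ln(6.642)/1.8252… = 1.03737… → 1.037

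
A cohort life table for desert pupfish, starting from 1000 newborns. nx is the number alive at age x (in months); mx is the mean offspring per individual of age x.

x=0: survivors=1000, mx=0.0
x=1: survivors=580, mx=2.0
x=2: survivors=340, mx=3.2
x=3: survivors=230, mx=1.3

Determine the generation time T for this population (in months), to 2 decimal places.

lx = nx/n0 = nx/1000: 1, 0.58, 0.34, 0.23
lx·mx: 0, 1.16, 1.088, 0.299 → R0 = 2.547
x·lx·mx: 0, 1.16, 2.176, 0.897 → Σ = 4.233
T = 4.233 / 2.547 = 1.661955… → 1.66

1.66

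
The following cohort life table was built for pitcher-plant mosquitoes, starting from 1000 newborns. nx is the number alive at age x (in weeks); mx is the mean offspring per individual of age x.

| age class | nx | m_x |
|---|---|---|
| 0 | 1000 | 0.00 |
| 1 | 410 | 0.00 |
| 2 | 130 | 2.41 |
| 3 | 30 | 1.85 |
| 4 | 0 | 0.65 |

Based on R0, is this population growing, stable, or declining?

declining

lx = nx/n0 = nx/1000: 1, 0.41, 0.13, 0.03, 0
R0 = Σ lx·mx = 0 + 0 + 0.3133 + 0.0555 + 0 = 0.3688
R0 < 1, so the population is declining.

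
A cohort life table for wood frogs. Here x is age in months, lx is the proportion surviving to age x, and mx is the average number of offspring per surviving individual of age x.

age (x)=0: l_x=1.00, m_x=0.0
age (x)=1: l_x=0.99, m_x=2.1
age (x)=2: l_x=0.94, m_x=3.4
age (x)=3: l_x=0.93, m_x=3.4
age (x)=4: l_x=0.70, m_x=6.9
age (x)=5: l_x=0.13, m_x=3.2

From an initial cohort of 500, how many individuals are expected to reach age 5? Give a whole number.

65

Expected survivors = N0 · l_5 = 500 × 0.13 = 65 → 65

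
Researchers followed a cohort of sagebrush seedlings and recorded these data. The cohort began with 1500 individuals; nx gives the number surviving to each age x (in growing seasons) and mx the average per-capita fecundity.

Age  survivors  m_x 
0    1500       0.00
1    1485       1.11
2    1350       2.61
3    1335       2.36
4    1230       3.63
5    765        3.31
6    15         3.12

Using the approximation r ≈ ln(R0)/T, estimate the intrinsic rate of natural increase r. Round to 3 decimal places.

lx = nx/n0 = nx/1500: 1, 0.99, 0.9, 0.89, 0.82, 0.51, 0.01
R0 = Σ lx·mx = 0 + 1.0989 + 2.349 + 2.1004 + 2.9766 + 1.6881 + 0.0312 = 10.2442
Σ x·lx·mx = 32.6322; T = 32.6322/10.2442 = 3.18543…
r ≈ ln(R0)/T = ln(10.2442)/3.18543… = 0.73042… → 0.730

0.730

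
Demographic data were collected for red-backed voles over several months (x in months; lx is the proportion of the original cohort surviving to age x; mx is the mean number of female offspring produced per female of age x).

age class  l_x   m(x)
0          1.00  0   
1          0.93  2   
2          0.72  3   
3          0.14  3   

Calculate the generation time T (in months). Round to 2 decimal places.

1.68

lx·mx: 0, 1.86, 2.16, 0.42 → R0 = 4.44
x·lx·mx: 0, 1.86, 4.32, 1.26 → Σ = 7.44
T = 7.44 / 4.44 = 1.675676… → 1.68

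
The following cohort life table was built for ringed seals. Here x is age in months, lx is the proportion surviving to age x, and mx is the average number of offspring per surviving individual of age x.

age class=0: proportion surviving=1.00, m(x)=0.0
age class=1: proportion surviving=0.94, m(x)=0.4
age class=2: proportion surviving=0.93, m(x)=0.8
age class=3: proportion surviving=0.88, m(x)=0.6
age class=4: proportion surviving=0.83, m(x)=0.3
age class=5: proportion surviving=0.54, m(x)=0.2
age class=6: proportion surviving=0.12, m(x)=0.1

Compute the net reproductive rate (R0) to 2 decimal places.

2.02

lx·mx by age: 0, 0.376, 0.744, 0.528, 0.249, 0.108, 0.012
R0 = Σ lx·mx = 2.017 → 2.02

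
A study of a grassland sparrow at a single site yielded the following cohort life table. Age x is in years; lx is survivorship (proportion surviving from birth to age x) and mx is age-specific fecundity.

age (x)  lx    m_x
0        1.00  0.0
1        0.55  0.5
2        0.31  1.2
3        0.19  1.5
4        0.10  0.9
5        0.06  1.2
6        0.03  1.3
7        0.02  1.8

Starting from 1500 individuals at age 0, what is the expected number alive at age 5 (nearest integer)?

90

Expected survivors = N0 · l_5 = 1500 × 0.06 = 90 → 90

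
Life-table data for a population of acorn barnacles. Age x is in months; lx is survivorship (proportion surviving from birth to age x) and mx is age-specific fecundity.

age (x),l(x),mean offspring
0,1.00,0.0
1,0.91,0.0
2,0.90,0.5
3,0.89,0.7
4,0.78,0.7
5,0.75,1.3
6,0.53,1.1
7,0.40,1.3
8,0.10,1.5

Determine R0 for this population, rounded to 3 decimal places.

lx·mx by age: 0, 0, 0.45, 0.623, 0.546, 0.975, 0.583, 0.52, 0.15
R0 = Σ lx·mx = 3.847 → 3.847

3.847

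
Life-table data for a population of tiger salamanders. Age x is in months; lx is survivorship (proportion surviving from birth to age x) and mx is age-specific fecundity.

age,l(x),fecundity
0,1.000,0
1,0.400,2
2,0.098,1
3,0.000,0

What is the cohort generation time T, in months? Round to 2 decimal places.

lx·mx: 0, 0.8, 0.098, 0 → R0 = 0.898
x·lx·mx: 0, 0.8, 0.196, 0 → Σ = 0.996
T = 0.996 / 0.898 = 1.109131… → 1.11

1.11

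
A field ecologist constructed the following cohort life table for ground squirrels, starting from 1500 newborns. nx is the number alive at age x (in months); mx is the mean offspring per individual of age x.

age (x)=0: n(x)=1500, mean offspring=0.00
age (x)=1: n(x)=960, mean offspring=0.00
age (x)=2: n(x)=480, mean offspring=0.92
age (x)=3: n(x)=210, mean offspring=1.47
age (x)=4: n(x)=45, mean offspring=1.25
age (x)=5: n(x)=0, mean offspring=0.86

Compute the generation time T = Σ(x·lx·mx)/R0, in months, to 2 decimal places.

2.52

lx = nx/n0 = nx/1500: 1, 0.64, 0.32, 0.14, 0.03, 0
lx·mx: 0, 0, 0.2944, 0.2058, 0.0375, 0 → R0 = 0.5377
x·lx·mx: 0, 0, 0.5888, 0.6174, 0.15, 0 → Σ = 1.3562
T = 1.3562 / 0.5377 = 2.522224… → 2.52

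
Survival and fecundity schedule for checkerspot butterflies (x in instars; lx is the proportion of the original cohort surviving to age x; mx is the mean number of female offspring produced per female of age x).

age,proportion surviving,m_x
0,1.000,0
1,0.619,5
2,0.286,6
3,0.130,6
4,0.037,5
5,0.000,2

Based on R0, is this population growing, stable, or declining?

R0 = Σ lx·mx = 0 + 3.095 + 1.716 + 0.78 + 0.185 + 0 = 5.776
R0 > 1, so the population is growing.

growing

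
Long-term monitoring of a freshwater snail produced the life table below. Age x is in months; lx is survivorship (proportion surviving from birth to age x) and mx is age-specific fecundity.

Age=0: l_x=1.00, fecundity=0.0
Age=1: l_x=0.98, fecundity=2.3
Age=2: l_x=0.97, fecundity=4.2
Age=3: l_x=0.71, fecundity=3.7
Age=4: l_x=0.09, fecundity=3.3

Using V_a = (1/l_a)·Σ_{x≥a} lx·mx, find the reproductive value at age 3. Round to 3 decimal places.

lx·mx for x ≥ 3: 2.627, 0.297 → sum = 2.924
V_3 = 2.924 / l_3 = 2.924 / 0.71 = 4.11831… → 4.118

4.118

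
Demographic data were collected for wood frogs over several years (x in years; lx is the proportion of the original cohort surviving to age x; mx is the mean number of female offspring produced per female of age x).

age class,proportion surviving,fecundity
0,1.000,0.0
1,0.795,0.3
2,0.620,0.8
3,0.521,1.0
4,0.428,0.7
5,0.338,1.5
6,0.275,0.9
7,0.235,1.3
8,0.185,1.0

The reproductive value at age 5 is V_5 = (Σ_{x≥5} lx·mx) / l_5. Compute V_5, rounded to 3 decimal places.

lx·mx for x ≥ 5: 0.507, 0.2475, 0.3055, 0.185 → sum = 1.245
V_5 = 1.245 / l_5 = 1.245 / 0.338 = 3.683432… → 3.683

3.683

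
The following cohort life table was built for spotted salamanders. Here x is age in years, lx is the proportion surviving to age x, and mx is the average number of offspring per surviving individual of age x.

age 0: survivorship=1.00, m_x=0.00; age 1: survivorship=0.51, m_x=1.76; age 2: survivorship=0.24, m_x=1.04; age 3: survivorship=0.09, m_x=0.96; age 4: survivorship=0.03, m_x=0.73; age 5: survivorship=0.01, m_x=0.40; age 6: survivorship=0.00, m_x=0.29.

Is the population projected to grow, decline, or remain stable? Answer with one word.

R0 = Σ lx·mx = 0 + 0.8976 + 0.2496 + 0.0864 + 0.0219 + 0.004 + 0 = 1.2595
R0 > 1, so the population is growing.

growing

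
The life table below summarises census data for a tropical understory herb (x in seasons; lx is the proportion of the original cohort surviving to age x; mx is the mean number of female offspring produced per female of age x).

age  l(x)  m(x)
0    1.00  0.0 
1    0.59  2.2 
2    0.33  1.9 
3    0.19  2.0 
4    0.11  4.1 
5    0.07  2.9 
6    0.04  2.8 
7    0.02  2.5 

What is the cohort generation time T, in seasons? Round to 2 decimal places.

lx·mx: 0, 1.298, 0.627, 0.38, 0.451, 0.203, 0.112, 0.05 → R0 = 3.121
x·lx·mx: 0, 1.298, 1.254, 1.14, 1.804, 1.015, 0.672, 0.35 → Σ = 7.533
T = 7.533 / 3.121 = 2.413649… → 2.41

2.41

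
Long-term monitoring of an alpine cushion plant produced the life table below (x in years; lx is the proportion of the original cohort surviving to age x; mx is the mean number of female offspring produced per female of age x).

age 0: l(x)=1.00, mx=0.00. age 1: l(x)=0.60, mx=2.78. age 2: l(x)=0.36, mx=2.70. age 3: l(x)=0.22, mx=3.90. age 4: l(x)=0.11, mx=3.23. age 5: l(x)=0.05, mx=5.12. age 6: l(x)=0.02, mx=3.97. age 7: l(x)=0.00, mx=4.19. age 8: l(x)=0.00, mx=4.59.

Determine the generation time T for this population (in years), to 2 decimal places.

lx·mx: 0, 1.668, 0.972, 0.858, 0.3553, 0.256, 0.0794, 0, 0 → R0 = 4.1887
x·lx·mx: 0, 1.668, 1.944, 2.574, 1.4212, 1.28, 0.4764, 0, 0 → Σ = 9.3636
T = 9.3636 / 4.1887 = 2.235443… → 2.24

2.24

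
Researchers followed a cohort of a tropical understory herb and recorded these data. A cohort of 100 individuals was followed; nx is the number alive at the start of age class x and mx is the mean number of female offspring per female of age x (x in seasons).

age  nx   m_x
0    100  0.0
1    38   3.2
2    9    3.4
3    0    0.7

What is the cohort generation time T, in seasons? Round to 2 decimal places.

1.20

lx = nx/n0 = nx/100: 1, 0.38, 0.09, 0
lx·mx: 0, 1.216, 0.306, 0 → R0 = 1.522
x·lx·mx: 0, 1.216, 0.612, 0 → Σ = 1.828
T = 1.828 / 1.522 = 1.201051… → 1.20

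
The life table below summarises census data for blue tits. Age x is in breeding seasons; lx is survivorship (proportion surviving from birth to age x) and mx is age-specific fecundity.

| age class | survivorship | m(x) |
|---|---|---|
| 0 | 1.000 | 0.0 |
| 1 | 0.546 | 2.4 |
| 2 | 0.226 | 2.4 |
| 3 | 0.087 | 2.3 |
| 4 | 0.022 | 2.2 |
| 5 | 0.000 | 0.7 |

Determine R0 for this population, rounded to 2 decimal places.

2.10

lx·mx by age: 0, 1.3104, 0.5424, 0.2001, 0.0484, 0
R0 = Σ lx·mx = 2.1013 → 2.10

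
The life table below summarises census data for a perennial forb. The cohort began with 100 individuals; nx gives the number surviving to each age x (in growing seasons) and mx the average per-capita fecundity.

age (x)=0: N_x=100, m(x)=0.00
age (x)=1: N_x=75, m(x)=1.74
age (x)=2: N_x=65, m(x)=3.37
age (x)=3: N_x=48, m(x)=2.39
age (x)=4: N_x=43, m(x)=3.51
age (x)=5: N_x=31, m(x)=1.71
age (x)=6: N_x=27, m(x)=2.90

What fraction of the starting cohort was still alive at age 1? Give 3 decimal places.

l_1 = n_1/n_0 = 75/100 = 0.75 → 0.750

0.750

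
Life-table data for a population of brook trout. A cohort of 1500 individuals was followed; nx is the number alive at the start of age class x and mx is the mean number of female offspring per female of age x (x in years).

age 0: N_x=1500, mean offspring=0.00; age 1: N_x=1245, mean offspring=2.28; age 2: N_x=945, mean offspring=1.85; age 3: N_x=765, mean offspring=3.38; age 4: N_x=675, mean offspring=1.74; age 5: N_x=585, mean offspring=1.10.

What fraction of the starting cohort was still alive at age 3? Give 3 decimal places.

0.510

l_3 = n_3/n_0 = 765/1500 = 0.51 → 0.510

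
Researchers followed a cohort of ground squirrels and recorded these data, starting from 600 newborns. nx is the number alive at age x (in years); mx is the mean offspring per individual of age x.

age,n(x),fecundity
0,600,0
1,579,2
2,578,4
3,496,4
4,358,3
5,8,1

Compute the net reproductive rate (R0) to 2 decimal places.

10.89

lx = nx/n0 = nx/600: 1, 0.965, 0.96333…, 0.82667…, 0.59667…, 0.01333…
lx·mx by age: 0, 1.93, 3.853333…, 3.306667…, 1.79…, 0.013333…
R0 = Σ lx·mx = 10.893333… → 10.89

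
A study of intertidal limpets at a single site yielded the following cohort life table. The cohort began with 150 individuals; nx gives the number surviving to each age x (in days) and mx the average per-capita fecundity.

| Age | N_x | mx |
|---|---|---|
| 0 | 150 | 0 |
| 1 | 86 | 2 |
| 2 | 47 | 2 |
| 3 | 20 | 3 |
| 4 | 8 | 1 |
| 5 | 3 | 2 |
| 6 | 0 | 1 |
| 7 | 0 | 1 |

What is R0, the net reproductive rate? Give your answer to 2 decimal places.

2.27

lx = nx/n0 = nx/150: 1, 0.57333…, 0.31333…, 0.13333…, 0.05333…, 0.02, 0, 0
lx·mx by age: 0, 1.146667…, 0.626667…, 0.4…, 0.053333…, 0.04, 0, 0
R0 = Σ lx·mx = 2.266667… → 2.27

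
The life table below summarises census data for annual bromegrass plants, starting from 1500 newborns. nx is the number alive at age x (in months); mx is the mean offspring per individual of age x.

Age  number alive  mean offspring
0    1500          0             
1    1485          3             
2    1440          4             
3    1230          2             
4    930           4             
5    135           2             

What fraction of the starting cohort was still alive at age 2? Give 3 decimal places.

0.960

l_2 = n_2/n_0 = 1440/1500 = 0.96 → 0.960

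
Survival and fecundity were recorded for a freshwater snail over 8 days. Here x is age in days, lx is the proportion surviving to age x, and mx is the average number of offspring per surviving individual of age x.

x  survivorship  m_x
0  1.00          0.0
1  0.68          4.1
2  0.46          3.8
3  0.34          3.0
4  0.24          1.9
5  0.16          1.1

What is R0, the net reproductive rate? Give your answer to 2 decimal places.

6.19

lx·mx by age: 0, 2.788, 1.748, 1.02, 0.456, 0.176
R0 = Σ lx·mx = 6.188 → 6.19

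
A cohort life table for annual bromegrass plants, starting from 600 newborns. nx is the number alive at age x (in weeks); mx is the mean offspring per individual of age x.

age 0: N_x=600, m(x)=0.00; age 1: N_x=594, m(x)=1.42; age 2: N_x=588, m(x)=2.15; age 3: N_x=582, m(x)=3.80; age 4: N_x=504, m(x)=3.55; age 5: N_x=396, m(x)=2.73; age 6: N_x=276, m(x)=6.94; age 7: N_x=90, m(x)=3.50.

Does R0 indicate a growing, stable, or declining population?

growing

lx = nx/n0 = nx/600: 1, 0.99, 0.98, 0.97, 0.84, 0.66, 0.46, 0.15
R0 = Σ lx·mx = 0 + 1.4058 + 2.107 + 3.686 + 2.982 + 1.8018 + 3.1924 + 0.525 = 15.7
R0 > 1, so the population is growing.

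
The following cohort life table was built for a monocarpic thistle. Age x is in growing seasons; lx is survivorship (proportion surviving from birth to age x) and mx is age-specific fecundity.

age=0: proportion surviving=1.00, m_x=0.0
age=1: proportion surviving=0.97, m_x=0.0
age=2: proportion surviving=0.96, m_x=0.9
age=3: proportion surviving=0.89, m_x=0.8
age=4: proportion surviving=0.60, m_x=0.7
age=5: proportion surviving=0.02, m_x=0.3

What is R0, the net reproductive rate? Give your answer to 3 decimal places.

lx·mx by age: 0, 0, 0.864, 0.712, 0.42, 0.006
R0 = Σ lx·mx = 2.002 → 2.002

2.002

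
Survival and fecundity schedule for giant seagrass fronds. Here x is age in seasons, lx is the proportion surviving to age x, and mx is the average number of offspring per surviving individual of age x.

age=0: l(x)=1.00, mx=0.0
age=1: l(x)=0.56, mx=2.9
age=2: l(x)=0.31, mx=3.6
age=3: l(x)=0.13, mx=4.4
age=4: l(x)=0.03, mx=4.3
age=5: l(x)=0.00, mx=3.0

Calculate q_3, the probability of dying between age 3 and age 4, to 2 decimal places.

q_3 = (l_3 − l_4) / l_3 = (0.13 − 0.03) / 0.13
     = 0.1 / 0.13 = 0.769231… → 0.77

0.77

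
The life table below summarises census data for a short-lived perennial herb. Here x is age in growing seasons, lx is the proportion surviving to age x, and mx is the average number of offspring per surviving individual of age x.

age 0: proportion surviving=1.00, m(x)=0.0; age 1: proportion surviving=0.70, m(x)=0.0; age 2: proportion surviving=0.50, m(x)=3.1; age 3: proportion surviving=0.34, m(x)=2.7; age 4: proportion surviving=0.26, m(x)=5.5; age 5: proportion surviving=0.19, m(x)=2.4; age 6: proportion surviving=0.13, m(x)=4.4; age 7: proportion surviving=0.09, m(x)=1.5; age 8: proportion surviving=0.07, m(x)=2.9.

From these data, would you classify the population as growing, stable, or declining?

R0 = Σ lx·mx = 0 + 0 + 1.55 + 0.918 + 1.43 + 0.456 + 0.572 + 0.135 + 0.203 = 5.264
R0 > 1, so the population is growing.

growing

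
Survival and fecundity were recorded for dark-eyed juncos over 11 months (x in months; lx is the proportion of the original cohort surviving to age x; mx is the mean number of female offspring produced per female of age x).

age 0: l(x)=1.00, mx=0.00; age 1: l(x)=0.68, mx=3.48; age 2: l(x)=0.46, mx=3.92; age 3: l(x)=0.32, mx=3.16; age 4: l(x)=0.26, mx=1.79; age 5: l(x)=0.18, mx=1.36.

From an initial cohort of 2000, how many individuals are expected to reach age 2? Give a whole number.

920

Expected survivors = N0 · l_2 = 2000 × 0.46 = 920 → 920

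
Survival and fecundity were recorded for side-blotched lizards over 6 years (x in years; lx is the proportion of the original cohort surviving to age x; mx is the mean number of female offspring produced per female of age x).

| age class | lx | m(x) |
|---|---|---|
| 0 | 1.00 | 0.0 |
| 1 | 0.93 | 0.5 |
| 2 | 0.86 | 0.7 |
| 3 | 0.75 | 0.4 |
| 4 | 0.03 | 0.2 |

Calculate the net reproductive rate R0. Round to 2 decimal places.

lx·mx by age: 0, 0.465, 0.602, 0.3, 0.006
R0 = Σ lx·mx = 1.373 → 1.37

1.37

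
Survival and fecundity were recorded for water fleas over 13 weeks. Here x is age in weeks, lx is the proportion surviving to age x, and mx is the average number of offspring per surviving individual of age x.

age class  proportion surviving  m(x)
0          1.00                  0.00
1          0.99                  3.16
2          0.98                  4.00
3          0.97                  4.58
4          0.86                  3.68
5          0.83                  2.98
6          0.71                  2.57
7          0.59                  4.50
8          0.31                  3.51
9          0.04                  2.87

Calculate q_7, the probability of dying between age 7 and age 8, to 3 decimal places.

q_7 = (l_7 − l_8) / l_7 = (0.59 − 0.31) / 0.59
     = 0.28 / 0.59 = 0.474576… → 0.475

0.475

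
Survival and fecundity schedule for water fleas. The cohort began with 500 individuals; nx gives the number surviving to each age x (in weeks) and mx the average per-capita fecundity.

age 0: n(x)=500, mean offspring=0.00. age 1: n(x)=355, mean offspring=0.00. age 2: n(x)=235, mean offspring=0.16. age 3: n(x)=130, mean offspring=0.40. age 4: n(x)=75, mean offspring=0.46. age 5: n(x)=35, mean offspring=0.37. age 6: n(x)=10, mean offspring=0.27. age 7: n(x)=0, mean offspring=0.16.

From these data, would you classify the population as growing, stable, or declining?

lx = nx/n0 = nx/500: 1, 0.71, 0.47, 0.26, 0.15, 0.07, 0.02, 0
R0 = Σ lx·mx = 0 + 0 + 0.0752 + 0.104 + 0.069 + 0.0259 + 0.0054 + 0 = 0.2795
R0 < 1, so the population is declining.

declining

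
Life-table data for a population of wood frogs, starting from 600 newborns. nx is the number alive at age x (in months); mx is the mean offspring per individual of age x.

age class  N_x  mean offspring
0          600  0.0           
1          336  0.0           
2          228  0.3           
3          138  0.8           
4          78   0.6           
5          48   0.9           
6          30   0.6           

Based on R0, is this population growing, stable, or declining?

lx = nx/n0 = nx/600: 1, 0.56, 0.38, 0.23, 0.13, 0.08, 0.05
R0 = Σ lx·mx = 0 + 0 + 0.114 + 0.184 + 0.078 + 0.072 + 0.03 = 0.478
R0 < 1, so the population is declining.

declining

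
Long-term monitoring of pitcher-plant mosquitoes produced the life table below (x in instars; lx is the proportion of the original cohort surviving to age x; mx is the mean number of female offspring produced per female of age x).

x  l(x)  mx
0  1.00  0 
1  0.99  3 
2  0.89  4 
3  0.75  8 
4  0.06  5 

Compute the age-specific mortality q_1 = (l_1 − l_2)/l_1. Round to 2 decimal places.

q_1 = (l_1 − l_2) / l_1 = (0.99 − 0.89) / 0.99
     = 0.1 / 0.99 = 0.10101… → 0.10

0.10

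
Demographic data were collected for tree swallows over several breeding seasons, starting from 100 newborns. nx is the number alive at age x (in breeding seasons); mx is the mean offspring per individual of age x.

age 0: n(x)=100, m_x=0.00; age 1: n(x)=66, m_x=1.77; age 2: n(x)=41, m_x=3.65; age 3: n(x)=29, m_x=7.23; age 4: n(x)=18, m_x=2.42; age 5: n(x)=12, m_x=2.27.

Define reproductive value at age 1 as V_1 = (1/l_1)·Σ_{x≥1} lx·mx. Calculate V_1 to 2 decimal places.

8.29

lx = nx/n0 = nx/100: 1, 0.66, 0.41, 0.29, 0.18, 0.12
lx·mx for x ≥ 1: 1.1682, 1.4965, 2.0967, 0.4356, 0.2724 → sum = 5.4694
V_1 = 5.4694 / l_1 = 5.4694 / 0.66 = 8.28697… → 8.29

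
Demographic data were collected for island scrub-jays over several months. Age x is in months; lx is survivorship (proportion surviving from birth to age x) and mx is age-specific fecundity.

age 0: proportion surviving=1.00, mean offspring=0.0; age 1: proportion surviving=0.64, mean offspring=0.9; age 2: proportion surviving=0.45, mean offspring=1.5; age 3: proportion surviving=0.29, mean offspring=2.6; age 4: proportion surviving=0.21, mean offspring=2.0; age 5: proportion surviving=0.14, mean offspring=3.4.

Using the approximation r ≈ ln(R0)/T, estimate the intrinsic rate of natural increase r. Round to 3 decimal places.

R0 = Σ lx·mx = 0 + 0.576 + 0.675 + 0.754 + 0.42 + 0.476 = 2.901
Σ x·lx·mx = 8.248; T = 8.248/2.901 = 2.84316…
r ≈ ln(R0)/T = ln(2.901)/2.84316… = 0.3746… → 0.375

0.375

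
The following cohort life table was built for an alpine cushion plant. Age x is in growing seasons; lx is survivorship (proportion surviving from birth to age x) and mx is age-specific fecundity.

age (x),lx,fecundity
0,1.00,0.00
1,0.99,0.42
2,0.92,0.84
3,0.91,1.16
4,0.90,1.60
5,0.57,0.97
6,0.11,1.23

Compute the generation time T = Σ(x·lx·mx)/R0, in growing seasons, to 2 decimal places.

3.31

lx·mx: 0, 0.4158, 0.7728, 1.0556, 1.44, 0.5529, 0.1353 → R0 = 4.3724
x·lx·mx: 0, 0.4158, 1.5456, 3.1668, 5.76, 2.7645, 0.8118 → Σ = 14.4645
T = 14.4645 / 4.3724 = 3.308137… → 3.31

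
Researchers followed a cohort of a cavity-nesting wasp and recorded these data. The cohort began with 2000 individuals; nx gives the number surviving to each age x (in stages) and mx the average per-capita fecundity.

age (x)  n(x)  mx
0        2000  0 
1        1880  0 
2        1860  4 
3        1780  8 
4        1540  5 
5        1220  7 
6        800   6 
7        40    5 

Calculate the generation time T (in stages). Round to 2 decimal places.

lx = nx/n0 = nx/2000: 1, 0.94, 0.93, 0.89, 0.77, 0.61, 0.4, 0.02
lx·mx: 0, 0, 3.72, 7.12, 3.85, 4.27, 2.4, 0.1 → R0 = 21.46
x·lx·mx: 0, 0, 7.44, 21.36, 15.4, 21.35, 14.4, 0.7 → Σ = 80.65
T = 80.65 / 21.46 = 3.758155… → 3.76

3.76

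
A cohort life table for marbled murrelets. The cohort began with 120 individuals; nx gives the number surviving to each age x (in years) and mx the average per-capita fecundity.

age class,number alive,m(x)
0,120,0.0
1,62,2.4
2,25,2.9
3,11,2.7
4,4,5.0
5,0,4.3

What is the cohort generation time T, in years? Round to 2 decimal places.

lx = nx/n0 = nx/120: 1, 0.51667…, 0.20833…, 0.09167…, 0.03333…, 0
lx·mx: 0, 1.24…, 0.604167…, 0.2475…, 0.166667…, 0 → R0 = 2.258333…
x·lx·mx: 0, 1.24…, 1.208333…, 0.7425…, 0.666667…, 0 → Σ = 3.8575…
T = 3.8575… / 2.258333… = 1.708118… → 1.71

1.71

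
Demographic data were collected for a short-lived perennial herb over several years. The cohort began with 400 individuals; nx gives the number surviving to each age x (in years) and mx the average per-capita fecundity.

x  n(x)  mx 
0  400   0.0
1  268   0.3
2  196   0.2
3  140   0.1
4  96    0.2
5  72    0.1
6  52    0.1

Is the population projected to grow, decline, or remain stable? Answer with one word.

lx = nx/n0 = nx/400: 1, 0.67, 0.49, 0.35, 0.24, 0.18, 0.13
R0 = Σ lx·mx = 0 + 0.201 + 0.098 + 0.035 + 0.048 + 0.018 + 0.013 = 0.413
R0 < 1, so the population is declining.

declining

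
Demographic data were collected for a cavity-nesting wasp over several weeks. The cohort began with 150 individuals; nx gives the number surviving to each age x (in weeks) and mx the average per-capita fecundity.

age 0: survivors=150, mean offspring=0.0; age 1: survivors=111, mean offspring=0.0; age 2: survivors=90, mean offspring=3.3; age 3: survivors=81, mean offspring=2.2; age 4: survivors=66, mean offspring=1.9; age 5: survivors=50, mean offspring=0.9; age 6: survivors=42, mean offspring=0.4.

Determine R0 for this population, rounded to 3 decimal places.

4.416

lx = nx/n0 = nx/150: 1, 0.74, 0.6, 0.54, 0.44, 0.33333…, 0.28
lx·mx by age: 0, 0, 1.98, 1.188, 0.836, 0.3…, 0.112
R0 = Σ lx·mx = 4.416… → 4.416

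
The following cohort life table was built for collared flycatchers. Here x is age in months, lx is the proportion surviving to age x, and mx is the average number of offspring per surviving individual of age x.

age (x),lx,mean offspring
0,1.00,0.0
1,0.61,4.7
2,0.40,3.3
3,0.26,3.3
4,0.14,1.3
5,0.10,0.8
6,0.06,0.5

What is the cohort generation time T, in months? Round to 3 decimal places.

lx·mx: 0, 2.867, 1.32, 0.858, 0.182, 0.08, 0.03 → R0 = 5.337
x·lx·mx: 0, 2.867, 2.64, 2.574, 0.728, 0.4, 0.18 → Σ = 9.389
T = 9.389 / 5.337 = 1.759228… → 1.759

1.759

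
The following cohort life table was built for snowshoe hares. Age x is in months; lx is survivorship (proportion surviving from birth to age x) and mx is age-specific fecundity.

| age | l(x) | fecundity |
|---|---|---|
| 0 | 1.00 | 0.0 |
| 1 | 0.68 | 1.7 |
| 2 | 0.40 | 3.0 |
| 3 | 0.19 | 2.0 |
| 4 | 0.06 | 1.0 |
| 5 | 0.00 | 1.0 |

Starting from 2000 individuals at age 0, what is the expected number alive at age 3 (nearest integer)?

Expected survivors = N0 · l_3 = 2000 × 0.19 = 380 → 380

380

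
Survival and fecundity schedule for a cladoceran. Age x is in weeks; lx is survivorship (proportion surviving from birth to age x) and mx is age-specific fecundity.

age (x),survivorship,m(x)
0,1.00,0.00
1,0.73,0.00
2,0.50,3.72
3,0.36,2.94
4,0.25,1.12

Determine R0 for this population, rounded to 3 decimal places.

lx·mx by age: 0, 0, 1.86, 1.0584, 0.28
R0 = Σ lx·mx = 3.1984 → 3.198

3.198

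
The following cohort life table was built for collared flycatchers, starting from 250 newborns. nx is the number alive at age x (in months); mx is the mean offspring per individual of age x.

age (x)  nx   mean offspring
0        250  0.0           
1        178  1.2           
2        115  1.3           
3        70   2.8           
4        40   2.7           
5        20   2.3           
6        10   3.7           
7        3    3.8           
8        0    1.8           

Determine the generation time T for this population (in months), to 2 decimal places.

2.71

lx = nx/n0 = nx/250: 1, 0.712, 0.46, 0.28, 0.16, 0.08, 0.04, 0.012, 0
lx·mx: 0, 0.8544, 0.598, 0.784, 0.432, 0.184, 0.148, 0.0456, 0 → R0 = 3.046
x·lx·mx: 0, 0.8544, 1.196, 2.352, 1.728, 0.92, 0.888, 0.3192, 0 → Σ = 8.2576
T = 8.2576 / 3.046 = 2.710965… → 2.71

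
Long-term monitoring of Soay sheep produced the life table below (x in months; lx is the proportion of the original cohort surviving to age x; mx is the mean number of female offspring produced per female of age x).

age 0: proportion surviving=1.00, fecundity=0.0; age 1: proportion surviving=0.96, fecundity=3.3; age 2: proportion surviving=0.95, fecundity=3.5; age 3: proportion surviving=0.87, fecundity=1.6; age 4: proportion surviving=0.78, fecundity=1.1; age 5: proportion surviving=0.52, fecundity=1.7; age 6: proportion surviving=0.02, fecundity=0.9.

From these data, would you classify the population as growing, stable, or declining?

growing

R0 = Σ lx·mx = 0 + 3.168 + 3.325 + 1.392 + 0.858 + 0.884 + 0.018 = 9.645
R0 > 1, so the population is growing.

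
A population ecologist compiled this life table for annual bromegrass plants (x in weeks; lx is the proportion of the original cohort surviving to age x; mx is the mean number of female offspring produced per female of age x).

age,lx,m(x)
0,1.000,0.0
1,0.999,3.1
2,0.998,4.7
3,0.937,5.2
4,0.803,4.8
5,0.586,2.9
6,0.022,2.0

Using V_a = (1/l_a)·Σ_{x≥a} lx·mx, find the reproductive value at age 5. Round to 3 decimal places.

lx·mx for x ≥ 5: 1.6994, 0.044 → sum = 1.7434
V_5 = 1.7434 / l_5 = 1.7434 / 0.586 = 2.975085… → 2.975

2.975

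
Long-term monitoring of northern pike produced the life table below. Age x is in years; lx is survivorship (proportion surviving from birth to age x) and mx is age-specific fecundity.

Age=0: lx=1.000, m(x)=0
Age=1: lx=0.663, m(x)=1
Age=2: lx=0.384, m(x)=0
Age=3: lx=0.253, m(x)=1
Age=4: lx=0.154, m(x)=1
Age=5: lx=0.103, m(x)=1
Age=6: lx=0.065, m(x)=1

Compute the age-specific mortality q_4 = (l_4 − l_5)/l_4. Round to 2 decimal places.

q_4 = (l_4 − l_5) / l_4 = (0.154 − 0.103) / 0.154
     = 0.051 / 0.154 = 0.331169… → 0.33

0.33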